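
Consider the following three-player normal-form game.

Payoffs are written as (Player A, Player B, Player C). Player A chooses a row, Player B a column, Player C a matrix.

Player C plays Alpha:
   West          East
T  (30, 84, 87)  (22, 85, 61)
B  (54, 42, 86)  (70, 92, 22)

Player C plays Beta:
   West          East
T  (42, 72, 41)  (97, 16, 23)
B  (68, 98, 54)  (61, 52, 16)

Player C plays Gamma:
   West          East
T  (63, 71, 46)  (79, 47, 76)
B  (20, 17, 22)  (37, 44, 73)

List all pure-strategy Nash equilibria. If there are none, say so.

(T, West, Alpha): Player A can switch to B (30 → 54). Not NE.
(T, West, Beta): Player A can switch to B (42 → 68). Not NE.
(T, West, Gamma): Player C can switch to Alpha (46 → 87). Not NE.
(T, East, Alpha): Player A can switch to B (22 → 70). Not NE.
(T, East, Beta): Player B can switch to West (16 → 72). Not NE.
(T, East, Gamma): Player B can switch to West (47 → 71). Not NE.
(The remaining 6 profiles each have a profitable deviation by the same check.)

No pure-strategy Nash equilibrium.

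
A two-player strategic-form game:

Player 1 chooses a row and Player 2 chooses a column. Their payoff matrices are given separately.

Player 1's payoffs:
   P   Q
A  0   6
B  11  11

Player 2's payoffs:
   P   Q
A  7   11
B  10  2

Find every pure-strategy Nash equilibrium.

For each strategy profile, look for a profitable unilateral deviation.
(A, P): Player 1 can switch to B (0 → 11). Not NE.
(A, Q): Player 1 can switch to B (6 → 11). Not NE.
(B, P): Player 1 gets 11, best alternative 0; Player 2 gets 10, best alternative 2. No profitable deviation — NE.
(B, Q): Player 2 can switch to P (2 → 10). Not NE.

(B, P)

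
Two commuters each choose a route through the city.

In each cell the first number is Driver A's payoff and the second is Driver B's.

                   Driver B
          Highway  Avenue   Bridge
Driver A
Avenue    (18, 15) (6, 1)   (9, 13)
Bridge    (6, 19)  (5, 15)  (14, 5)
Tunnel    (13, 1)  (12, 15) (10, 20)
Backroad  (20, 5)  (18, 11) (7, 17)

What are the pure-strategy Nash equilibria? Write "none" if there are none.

none

Check each profile: it is a Nash equilibrium iff no player can strictly gain by switching unilaterally.
(Avenue, Highway): Driver A can switch to Backroad (18 → 20). Not NE.
(Avenue, Avenue): Driver A can switch to Tunnel (6 → 12). Not NE.
(Avenue, Bridge): Driver A can switch to Bridge (9 → 14). Not NE.
(Bridge, Highway): Driver A can switch to Avenue (6 → 18). Not NE.
(Bridge, Avenue): Driver A can switch to Avenue (5 → 6). Not NE.
(Bridge, Bridge): Driver B can switch to Highway (5 → 19). Not NE.
(Tunnel, Highway): Driver A can switch to Avenue (13 → 18). Not NE.
(Tunnel, Avenue): Driver A can switch to Backroad (12 → 18). Not NE.
(The remaining 4 profiles each have a profitable deviation by the same check.)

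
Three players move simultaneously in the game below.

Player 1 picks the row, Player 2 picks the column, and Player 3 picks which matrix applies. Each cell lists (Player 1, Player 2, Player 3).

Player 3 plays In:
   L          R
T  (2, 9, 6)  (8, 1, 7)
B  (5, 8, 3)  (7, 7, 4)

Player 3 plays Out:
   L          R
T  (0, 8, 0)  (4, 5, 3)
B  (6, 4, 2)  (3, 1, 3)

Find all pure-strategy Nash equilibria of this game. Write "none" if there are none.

(T, L, In): Player 1 can switch to B (2 → 5). Not NE.
(T, L, Out): Player 1 can switch to B (0 → 6). Not NE.
(T, R, In): Player 2 can switch to L (1 → 9). Not NE.
(T, R, Out): Player 2 can switch to L (5 → 8). Not NE.
(B, L, In): Player 1 gets 5, best alternative 2; Player 2 gets 8, best alternative 7; Player 3 gets 3, best alternative 2. No profitable deviation — NE.
(B, L, Out): Player 3 can switch to In (2 → 3). Not NE.
(B, R, In): Player 1 can switch to T (7 → 8). Not NE.
(B, R, Out): Player 1 can switch to T (3 → 4). Not NE.

(B, L, In)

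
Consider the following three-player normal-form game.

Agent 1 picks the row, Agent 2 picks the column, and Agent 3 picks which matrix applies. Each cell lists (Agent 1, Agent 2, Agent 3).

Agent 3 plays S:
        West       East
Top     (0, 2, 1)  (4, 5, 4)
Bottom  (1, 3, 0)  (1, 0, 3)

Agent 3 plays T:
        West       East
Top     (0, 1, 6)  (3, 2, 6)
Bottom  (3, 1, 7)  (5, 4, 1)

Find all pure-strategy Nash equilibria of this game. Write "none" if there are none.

Check each profile: it is a Nash equilibrium iff no player can strictly gain by switching unilaterally.
(Top, West, S): Agent 1 can switch to Bottom (0 → 1). Not NE.
(Top, West, T): Agent 1 can switch to Bottom (0 → 3). Not NE.
(Top, East, S): Agent 3 can switch to T (4 → 6). Not NE.
(Top, East, T): Agent 1 can switch to Bottom (3 → 5). Not NE.
(Bottom, West, S): Agent 3 can switch to T (0 → 7). Not NE.
(Bottom, West, T): Agent 2 can switch to East (1 → 4). Not NE.
(Bottom, East, S): Agent 1 can switch to Top (1 → 4). Not NE.
(Bottom, East, T): Agent 3 can switch to S (1 → 3). Not NE.

There is no pure-strategy Nash equilibrium.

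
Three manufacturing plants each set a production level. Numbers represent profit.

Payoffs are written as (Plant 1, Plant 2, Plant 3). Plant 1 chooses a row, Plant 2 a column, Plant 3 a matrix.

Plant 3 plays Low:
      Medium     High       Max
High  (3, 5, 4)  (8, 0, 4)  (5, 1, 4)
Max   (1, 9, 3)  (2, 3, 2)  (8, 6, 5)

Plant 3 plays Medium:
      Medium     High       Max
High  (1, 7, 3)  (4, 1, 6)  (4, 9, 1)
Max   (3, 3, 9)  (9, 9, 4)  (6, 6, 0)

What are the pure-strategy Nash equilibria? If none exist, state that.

(High, Medium, Low); (Max, High, Medium)

(High, Medium, Low): Plant 1 gets 3, best alternative 1; Plant 2 gets 5, best alternative 1; Plant 3 gets 4, best alternative 3. No profitable deviation — NE.
(High, Medium, Medium): Plant 1 can switch to Max (1 → 3). Not NE.
(High, High, Low): Plant 2 can switch to Medium (0 → 5). Not NE.
(High, High, Medium): Plant 1 can switch to Max (4 → 9). Not NE.
(High, Max, Low): Plant 1 can switch to Max (5 → 8). Not NE.
(High, Max, Medium): Plant 1 can switch to Max (4 → 6). Not NE.
(Max, Medium, Low): Plant 1 can switch to High (1 → 3). Not NE.
(Max, Medium, Medium): Plant 2 can switch to High (3 → 9). Not NE.
(Max, High, Low): Plant 1 can switch to High (2 → 8). Not NE.
(Max, High, Medium): Plant 1 gets 9, best alternative 4; Plant 2 gets 9, best alternative 6; Plant 3 gets 4, best alternative 2. No profitable deviation — NE.
(Max, Max, Low): Plant 2 can switch to Medium (6 → 9). Not NE.
(Max, Max, Medium): Plant 2 can switch to High (6 → 9). Not NE.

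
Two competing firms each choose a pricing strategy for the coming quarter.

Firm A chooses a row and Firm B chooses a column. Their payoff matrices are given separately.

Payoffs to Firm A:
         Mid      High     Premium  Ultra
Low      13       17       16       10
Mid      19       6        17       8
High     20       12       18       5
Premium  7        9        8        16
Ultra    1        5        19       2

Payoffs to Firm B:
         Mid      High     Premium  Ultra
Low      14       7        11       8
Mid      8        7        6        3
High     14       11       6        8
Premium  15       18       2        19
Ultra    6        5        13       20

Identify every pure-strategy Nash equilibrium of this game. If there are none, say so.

For each strategy profile, look for a profitable unilateral deviation.
(Low, Mid): Firm A can switch to Mid (13 → 19). Not NE.
(Low, High): Firm B can switch to Mid (7 → 14). Not NE.
(Low, Premium): Firm A can switch to Mid (16 → 17). Not NE.
(Low, Ultra): Firm A can switch to Premium (10 → 16). Not NE.
(Mid, Mid): Firm A can switch to High (19 → 20). Not NE.
(Mid, High): Firm A can switch to Low (6 → 17). Not NE.
(Mid, Premium): Firm A can switch to High (17 → 18). Not NE.
(Mid, Ultra): Firm A can switch to Low (8 → 10). Not NE.
(High, Mid): Firm A gets 20, best alternative 19; Firm B gets 14, best alternative 11. No profitable deviation — NE.
(Premium, Ultra): Firm A gets 16, best alternative 10; Firm B gets 19, best alternative 18. No profitable deviation — NE.
(The remaining 10 profiles each have a profitable deviation by the same check.)

Pure-strategy Nash equilibria: (High, Mid); (Premium, Ultra)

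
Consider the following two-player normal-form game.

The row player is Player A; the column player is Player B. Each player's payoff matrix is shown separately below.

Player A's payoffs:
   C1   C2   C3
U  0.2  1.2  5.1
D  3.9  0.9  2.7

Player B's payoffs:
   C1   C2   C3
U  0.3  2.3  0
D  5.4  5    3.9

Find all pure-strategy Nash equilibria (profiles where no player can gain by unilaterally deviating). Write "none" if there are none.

The pure Nash equilibria are (U, C2), (D, C1).

Mark each player's best response to every combination of opponents' strategies; a profile where every player is best-responding is a pure Nash equilibrium.
Player A against C1: payoffs 0.2, 3.9 → best response D.
Player A against C2: payoffs 1.2, 0.9 → best response U.
Player A against C3: payoffs 5.1, 2.7 → best response U.
Player B against U: payoffs 0.3, 2.3, 0 → best response C2.
Player B against D: payoffs 5.4, 5, 3.9 → best response C1.
Mutual best responses: (U, C2); (D, C1).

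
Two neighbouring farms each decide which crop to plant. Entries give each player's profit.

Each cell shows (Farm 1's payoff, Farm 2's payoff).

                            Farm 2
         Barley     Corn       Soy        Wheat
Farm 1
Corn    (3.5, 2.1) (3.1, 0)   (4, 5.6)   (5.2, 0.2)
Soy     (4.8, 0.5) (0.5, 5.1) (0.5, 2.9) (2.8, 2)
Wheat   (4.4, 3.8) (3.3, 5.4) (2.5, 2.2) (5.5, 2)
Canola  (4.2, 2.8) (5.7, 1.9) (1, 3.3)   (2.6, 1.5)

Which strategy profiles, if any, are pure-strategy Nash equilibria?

(Corn, Soy)

Check each profile: it is a Nash equilibrium iff no player can strictly gain by switching unilaterally.
(Corn, Barley): Farm 1 can switch to Soy (3.5 → 4.8). Not NE.
(Corn, Corn): Farm 1 can switch to Wheat (3.1 → 3.3). Not NE.
(Corn, Soy): Farm 1 gets 4, best alternative 2.5; Farm 2 gets 5.6, best alternative 2.1. No profitable deviation — NE.
(Corn, Wheat): Farm 1 can switch to Wheat (5.2 → 5.5). Not NE.
(Soy, Barley): Farm 2 can switch to Corn (0.5 → 5.1). Not NE.
(Soy, Corn): Farm 1 can switch to Corn (0.5 → 3.1). Not NE.
(Soy, Soy): Farm 1 can switch to Corn (0.5 → 4). Not NE.
(The remaining 9 profiles each have a profitable deviation by the same check.)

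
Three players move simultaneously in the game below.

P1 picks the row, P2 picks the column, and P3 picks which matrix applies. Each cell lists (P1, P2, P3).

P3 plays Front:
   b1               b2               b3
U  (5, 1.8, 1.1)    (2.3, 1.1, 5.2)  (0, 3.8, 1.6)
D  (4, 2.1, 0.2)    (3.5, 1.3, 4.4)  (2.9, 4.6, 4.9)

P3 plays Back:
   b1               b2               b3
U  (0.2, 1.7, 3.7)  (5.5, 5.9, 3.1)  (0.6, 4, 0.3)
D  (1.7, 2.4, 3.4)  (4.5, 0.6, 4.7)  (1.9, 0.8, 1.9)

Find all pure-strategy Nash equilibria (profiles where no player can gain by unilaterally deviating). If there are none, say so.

(U, b1, Front): P2 can switch to b3 (1.8 → 3.8). Not NE.
(U, b1, Back): P1 can switch to D (0.2 → 1.7). Not NE.
(U, b2, Front): P1 can switch to D (2.3 → 3.5). Not NE.
(U, b2, Back): P3 can switch to Front (3.1 → 5.2). Not NE.
(U, b3, Front): P1 can switch to D (0 → 2.9). Not NE.
(U, b3, Back): P1 can switch to D (0.6 → 1.9). Not NE.
(D, b1, Front): P1 can switch to U (4 → 5). Not NE.
(D, b1, Back): P1 gets 1.7, best alternative 0.2; P2 gets 2.4, best alternative 0.8; P3 gets 3.4, best alternative 0.2. No profitable deviation — NE.
(D, b2, Front): P2 can switch to b1 (1.3 → 2.1). Not NE.
(D, b2, Back): P1 can switch to U (4.5 → 5.5). Not NE.
(D, b3, Front): P1 gets 2.9, best alternative 0; P2 gets 4.6, best alternative 2.1; P3 gets 4.9, best alternative 1.9. No profitable deviation — NE.
(D, b3, Back): P2 can switch to b1 (0.8 → 2.4). Not NE.

(D, b1, Back); (D, b3, Front)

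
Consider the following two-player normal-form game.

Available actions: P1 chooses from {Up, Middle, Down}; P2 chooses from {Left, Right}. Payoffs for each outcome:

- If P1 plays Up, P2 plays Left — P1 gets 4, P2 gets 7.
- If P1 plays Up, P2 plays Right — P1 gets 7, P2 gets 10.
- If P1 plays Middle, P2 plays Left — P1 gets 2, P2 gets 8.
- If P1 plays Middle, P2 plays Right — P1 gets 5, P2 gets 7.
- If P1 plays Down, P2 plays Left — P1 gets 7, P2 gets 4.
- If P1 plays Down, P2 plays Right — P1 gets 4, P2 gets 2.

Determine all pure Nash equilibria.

The pure Nash equilibria are (Up, Right); (Down, Left).

P1 against Left: payoffs 4, 2, 7 → best response Down.
P1 against Right: payoffs 7, 5, 4 → best response Up.
P2 against Up: payoffs 7, 10 → best response Right.
P2 against Middle: payoffs 8, 7 → best response Left.
P2 against Down: payoffs 4, 2 → best response Left.
Mutual best responses: (Up, Right); (Down, Left).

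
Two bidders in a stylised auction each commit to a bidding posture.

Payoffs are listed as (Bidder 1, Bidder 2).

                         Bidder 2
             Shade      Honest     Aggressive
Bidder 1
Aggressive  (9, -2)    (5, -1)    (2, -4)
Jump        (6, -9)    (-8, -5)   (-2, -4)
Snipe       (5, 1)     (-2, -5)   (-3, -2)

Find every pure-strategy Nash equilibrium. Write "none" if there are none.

Pure NE: (Aggressive, Honest)

(Aggressive, Shade): Bidder 2 can switch to Honest (-2 → -1). Not NE.
(Aggressive, Honest): Bidder 1 gets 5, best alternative -2; Bidder 2 gets -1, best alternative -2. No profitable deviation — NE.
(Aggressive, Aggressive): Bidder 2 can switch to Shade (-4 → -2). Not NE.
(Jump, Shade): Bidder 1 can switch to Aggressive (6 → 9). Not NE.
(Jump, Honest): Bidder 1 can switch to Aggressive (-8 → 5). Not NE.
(Jump, Aggressive): Bidder 1 can switch to Aggressive (-2 → 2). Not NE.
(Snipe, Shade): Bidder 1 can switch to Aggressive (5 → 9). Not NE.
(Snipe, Honest): Bidder 1 can switch to Aggressive (-2 → 5). Not NE.
(Snipe, Aggressive): Bidder 1 can switch to Aggressive (-3 → 2). Not NE.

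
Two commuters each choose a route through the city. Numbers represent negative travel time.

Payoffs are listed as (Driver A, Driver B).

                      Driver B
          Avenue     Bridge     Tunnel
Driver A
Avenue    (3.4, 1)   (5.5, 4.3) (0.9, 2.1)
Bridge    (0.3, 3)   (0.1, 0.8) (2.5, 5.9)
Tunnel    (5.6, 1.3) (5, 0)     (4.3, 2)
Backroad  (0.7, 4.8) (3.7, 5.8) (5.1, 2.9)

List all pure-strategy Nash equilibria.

(Avenue, Avenue): Driver A can switch to Tunnel (3.4 → 5.6). Not NE.
(Avenue, Bridge): Driver A gets 5.5, best alternative 5; Driver B gets 4.3, best alternative 2.1. No profitable deviation — NE.
(Avenue, Tunnel): Driver A can switch to Bridge (0.9 → 2.5). Not NE.
(Bridge, Avenue): Driver A can switch to Avenue (0.3 → 3.4). Not NE.
(Bridge, Bridge): Driver A can switch to Avenue (0.1 → 5.5). Not NE.
(Bridge, Tunnel): Driver A can switch to Tunnel (2.5 → 4.3). Not NE.
(Tunnel, Avenue): Driver B can switch to Tunnel (1.3 → 2). Not NE.
(Tunnel, Bridge): Driver A can switch to Avenue (5 → 5.5). Not NE.
(Tunnel, Tunnel): Driver A can switch to Backroad (4.3 → 5.1). Not NE.
(Backroad, Avenue): Driver A can switch to Avenue (0.7 → 3.4). Not NE.
(Backroad, Bridge): Driver A can switch to Avenue (3.7 → 5.5). Not NE.
(The remaining 1 profile has a profitable deviation by the same check.)

The unique pure-strategy Nash equilibrium is (Avenue, Bridge).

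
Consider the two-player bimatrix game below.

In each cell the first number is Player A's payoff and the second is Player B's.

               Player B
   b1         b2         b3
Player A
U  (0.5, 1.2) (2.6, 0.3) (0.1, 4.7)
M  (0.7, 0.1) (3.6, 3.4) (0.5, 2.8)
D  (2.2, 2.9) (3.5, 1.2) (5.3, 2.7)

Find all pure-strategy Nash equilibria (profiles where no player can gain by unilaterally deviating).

The pure Nash equilibria are (M, b2); (D, b1).

Player A against b1: payoffs 0.5, 0.7, 2.2 → best response D.
Player A against b2: payoffs 2.6, 3.6, 3.5 → best response M.
Player A against b3: payoffs 0.1, 0.5, 5.3 → best response D.
Player B against U: payoffs 1.2, 0.3, 4.7 → best response b3.
Player B against M: payoffs 0.1, 3.4, 2.8 → best response b2.
Player B against D: payoffs 2.9, 1.2, 2.7 → best response b1.
Mutual best responses: (M, b2); (D, b1).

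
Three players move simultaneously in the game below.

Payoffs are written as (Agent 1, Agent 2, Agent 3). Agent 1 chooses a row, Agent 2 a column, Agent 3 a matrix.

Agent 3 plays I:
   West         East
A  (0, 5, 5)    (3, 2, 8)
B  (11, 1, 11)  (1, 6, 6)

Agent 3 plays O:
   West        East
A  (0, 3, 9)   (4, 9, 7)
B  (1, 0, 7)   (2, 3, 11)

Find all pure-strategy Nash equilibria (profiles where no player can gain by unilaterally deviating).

Mark each player's best response to every combination of opponents' strategies; a profile where every player is best-responding is a pure Nash equilibrium.
Agent 1 against (West, I): payoffs 0, 11 → best response B.
Agent 1 against (West, O): payoffs 0, 1 → best response B.
Agent 1 against (East, I): payoffs 3, 1 → best response A.
Agent 1 against (East, O): payoffs 4, 2 → best response A.
Agent 2 against (A, I): payoffs 5, 2 → best response West.
Agent 2 against (A, O): payoffs 3, 9 → best response East.
Agent 2 against (B, I): payoffs 1, 6 → best response East.
Agent 2 against (B, O): payoffs 0, 3 → best response East.
Agent 3 against (A, West): payoffs 5, 9 → best response O.
Agent 3 against (A, East): payoffs 8, 7 → best response I.
Agent 3 against (B, West): payoffs 11, 7 → best response I.
Agent 3 against (B, East): payoffs 6, 11 → best response O.
No profile is a mutual best response for all players.

none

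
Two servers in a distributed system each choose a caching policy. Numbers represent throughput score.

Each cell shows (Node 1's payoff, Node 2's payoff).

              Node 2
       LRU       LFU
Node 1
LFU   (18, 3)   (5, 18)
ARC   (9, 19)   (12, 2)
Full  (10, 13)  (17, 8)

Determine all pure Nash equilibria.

For each strategy profile, look for a profitable unilateral deviation.
(LFU, LRU): Node 2 can switch to LFU (3 → 18). Not NE.
(LFU, LFU): Node 1 can switch to ARC (5 → 12). Not NE.
(ARC, LRU): Node 1 can switch to LFU (9 → 18). Not NE.
(ARC, LFU): Node 1 can switch to Full (12 → 17). Not NE.
(Full, LRU): Node 1 can switch to LFU (10 → 18). Not NE.
(Full, LFU): Node 2 can switch to LRU (8 → 13). Not NE.

This game has no pure Nash equilibrium.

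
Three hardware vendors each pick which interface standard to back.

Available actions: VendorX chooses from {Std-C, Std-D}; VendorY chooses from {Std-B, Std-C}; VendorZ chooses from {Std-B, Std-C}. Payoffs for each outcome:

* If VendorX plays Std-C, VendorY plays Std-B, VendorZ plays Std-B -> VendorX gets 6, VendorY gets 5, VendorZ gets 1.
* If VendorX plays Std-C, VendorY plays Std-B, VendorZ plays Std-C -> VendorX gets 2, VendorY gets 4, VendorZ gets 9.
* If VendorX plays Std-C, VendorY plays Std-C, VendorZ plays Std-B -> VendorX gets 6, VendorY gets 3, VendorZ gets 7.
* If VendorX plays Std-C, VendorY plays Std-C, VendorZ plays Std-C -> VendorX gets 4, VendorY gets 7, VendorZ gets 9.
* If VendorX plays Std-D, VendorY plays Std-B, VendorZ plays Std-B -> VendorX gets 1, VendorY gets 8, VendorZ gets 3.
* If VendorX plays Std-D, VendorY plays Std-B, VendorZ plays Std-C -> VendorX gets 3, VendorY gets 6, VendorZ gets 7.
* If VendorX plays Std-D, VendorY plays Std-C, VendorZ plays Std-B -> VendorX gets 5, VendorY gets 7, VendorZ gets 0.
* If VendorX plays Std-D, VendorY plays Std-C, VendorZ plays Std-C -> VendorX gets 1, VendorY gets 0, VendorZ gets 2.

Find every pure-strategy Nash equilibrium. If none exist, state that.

VendorX against (Std-B, Std-B): payoffs 6, 1 → best response Std-C.
VendorX against (Std-B, Std-C): payoffs 2, 3 → best response Std-D.
VendorX against (Std-C, Std-B): payoffs 6, 5 → best response Std-C.
VendorX against (Std-C, Std-C): payoffs 4, 1 → best response Std-C.
VendorY against (Std-C, Std-B): payoffs 5, 3 → best response Std-B.
VendorY against (Std-C, Std-C): payoffs 4, 7 → best response Std-C.
VendorY against (Std-D, Std-B): payoffs 8, 7 → best response Std-B.
VendorY against (Std-D, Std-C): payoffs 6, 0 → best response Std-B.
VendorZ against (Std-C, Std-B): payoffs 1, 9 → best response Std-C.
VendorZ against (Std-C, Std-C): payoffs 7, 9 → best response Std-C.
VendorZ against (Std-D, Std-B): payoffs 3, 7 → best response Std-C.
VendorZ against (Std-D, Std-C): payoffs 0, 2 → best response Std-C.
Mutual best responses: (Std-C, Std-C, Std-C); (Std-D, Std-B, Std-C).

(Std-C, Std-C, Std-C), (Std-D, Std-B, Std-C)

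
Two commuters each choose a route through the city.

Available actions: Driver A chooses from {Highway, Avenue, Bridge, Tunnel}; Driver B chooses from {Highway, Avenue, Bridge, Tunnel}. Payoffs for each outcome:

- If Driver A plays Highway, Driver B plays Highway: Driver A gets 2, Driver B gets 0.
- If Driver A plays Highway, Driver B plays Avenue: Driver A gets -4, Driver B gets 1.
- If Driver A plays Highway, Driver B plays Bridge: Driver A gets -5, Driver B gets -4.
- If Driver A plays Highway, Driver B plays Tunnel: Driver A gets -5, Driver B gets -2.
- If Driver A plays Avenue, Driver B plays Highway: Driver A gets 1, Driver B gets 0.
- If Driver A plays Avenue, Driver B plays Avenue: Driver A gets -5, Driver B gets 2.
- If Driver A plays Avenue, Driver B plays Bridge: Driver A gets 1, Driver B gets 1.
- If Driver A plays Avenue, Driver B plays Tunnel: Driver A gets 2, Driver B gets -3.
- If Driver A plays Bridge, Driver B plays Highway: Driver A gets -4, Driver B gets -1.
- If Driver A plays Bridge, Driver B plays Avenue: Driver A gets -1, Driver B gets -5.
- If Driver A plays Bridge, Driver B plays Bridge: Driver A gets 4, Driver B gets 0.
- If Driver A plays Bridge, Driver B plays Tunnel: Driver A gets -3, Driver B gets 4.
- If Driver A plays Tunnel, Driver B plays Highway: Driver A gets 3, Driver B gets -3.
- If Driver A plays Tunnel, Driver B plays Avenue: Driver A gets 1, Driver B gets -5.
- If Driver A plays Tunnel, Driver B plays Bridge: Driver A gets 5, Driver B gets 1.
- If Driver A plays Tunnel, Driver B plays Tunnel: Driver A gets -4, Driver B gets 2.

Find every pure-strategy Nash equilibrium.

Mark each player's best response to every combination of opponents' strategies; a profile where every player is best-responding is a pure Nash equilibrium.
Driver A against Highway: payoffs 2, 1, -4, 3 → best response Tunnel.
Driver A against Avenue: payoffs -4, -5, -1, 1 → best response Tunnel.
Driver A against Bridge: payoffs -5, 1, 4, 5 → best response Tunnel.
Driver A against Tunnel: payoffs -5, 2, -3, -4 → best response Avenue.
Driver B against Highway: payoffs 0, 1, -4, -2 → best response Avenue.
Driver B against Avenue: payoffs 0, 2, 1, -3 → best response Avenue.
Driver B against Bridge: payoffs -1, -5, 0, 4 → best response Tunnel.
Driver B against Tunnel: payoffs -3, -5, 1, 2 → best response Tunnel.
No profile is a mutual best response for all players.

There is no pure-strategy Nash equilibrium.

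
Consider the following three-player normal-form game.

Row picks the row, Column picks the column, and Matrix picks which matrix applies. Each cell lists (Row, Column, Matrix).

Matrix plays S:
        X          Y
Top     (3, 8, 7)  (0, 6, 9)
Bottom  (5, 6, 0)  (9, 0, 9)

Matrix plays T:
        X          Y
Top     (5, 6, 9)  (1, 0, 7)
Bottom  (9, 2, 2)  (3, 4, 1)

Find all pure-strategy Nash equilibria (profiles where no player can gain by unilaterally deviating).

This game has no pure Nash equilibrium.

Row against (X, S): payoffs 3, 5 → best response Bottom.
Row against (X, T): payoffs 5, 9 → best response Bottom.
Row against (Y, S): payoffs 0, 9 → best response Bottom.
Row against (Y, T): payoffs 1, 3 → best response Bottom.
Column against (Top, S): payoffs 8, 6 → best response X.
Column against (Top, T): payoffs 6, 0 → best response X.
Column against (Bottom, S): payoffs 6, 0 → best response X.
Column against (Bottom, T): payoffs 2, 4 → best response Y.
Matrix against (Top, X): payoffs 7, 9 → best response T.
Matrix against (Top, Y): payoffs 9, 7 → best response S.
Matrix against (Bottom, X): payoffs 0, 2 → best response T.
Matrix against (Bottom, Y): payoffs 9, 1 → best response S.
No profile is a mutual best response for all players.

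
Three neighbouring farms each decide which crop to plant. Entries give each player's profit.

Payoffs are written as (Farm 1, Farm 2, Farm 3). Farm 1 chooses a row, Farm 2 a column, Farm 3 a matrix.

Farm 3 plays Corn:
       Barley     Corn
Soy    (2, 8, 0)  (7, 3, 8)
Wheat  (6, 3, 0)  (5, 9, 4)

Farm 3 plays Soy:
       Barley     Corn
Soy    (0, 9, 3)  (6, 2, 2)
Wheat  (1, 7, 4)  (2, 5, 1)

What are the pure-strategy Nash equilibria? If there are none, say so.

Pure NE: (Wheat, Barley, Soy)

Farm 1 against (Barley, Corn): payoffs 2, 6 → best response Wheat.
Farm 1 against (Barley, Soy): payoffs 0, 1 → best response Wheat.
Farm 1 against (Corn, Corn): payoffs 7, 5 → best response Soy.
Farm 1 against (Corn, Soy): payoffs 6, 2 → best response Soy.
Farm 2 against (Soy, Corn): payoffs 8, 3 → best response Barley.
Farm 2 against (Soy, Soy): payoffs 9, 2 → best response Barley.
Farm 2 against (Wheat, Corn): payoffs 3, 9 → best response Corn.
Farm 2 against (Wheat, Soy): payoffs 7, 5 → best response Barley.
Farm 3 against (Soy, Barley): payoffs 0, 3 → best response Soy.
Farm 3 against (Soy, Corn): payoffs 8, 2 → best response Corn.
Farm 3 against (Wheat, Barley): payoffs 0, 4 → best response Soy.
Farm 3 against (Wheat, Corn): payoffs 4, 1 → best response Corn.
Mutual best responses: (Wheat, Barley, Soy).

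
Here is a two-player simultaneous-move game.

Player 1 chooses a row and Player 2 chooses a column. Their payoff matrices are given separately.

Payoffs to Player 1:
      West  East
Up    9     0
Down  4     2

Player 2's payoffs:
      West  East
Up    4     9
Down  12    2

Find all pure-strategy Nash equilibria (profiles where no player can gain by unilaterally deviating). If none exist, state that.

No pure-strategy Nash equilibrium.

Player 1 against West: payoffs 9, 4 → best response Up.
Player 1 against East: payoffs 0, 2 → best response Down.
Player 2 against Up: payoffs 4, 9 → best response East.
Player 2 against Down: payoffs 12, 2 → best response West.
No profile is a mutual best response for all players.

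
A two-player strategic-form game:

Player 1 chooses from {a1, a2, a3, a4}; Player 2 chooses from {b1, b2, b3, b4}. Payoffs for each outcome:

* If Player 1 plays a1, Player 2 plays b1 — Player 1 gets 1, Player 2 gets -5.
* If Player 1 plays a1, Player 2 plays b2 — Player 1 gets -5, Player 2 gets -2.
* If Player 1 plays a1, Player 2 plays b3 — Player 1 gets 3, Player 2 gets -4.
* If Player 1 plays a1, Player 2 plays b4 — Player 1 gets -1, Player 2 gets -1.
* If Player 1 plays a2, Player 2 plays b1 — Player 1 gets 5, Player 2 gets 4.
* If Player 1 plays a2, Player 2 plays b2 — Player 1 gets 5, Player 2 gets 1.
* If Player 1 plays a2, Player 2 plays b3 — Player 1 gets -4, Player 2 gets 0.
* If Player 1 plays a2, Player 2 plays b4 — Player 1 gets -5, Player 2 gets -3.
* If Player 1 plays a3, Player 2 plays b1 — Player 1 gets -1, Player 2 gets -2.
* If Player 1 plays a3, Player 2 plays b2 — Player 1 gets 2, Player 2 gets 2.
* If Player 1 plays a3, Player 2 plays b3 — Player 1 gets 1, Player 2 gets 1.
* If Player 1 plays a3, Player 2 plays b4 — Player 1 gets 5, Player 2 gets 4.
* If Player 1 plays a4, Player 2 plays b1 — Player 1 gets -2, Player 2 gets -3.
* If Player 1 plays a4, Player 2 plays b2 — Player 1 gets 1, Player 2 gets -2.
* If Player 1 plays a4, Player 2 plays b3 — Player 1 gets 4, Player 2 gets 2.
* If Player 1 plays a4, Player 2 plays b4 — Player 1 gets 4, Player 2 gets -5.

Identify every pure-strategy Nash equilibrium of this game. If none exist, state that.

For each player, find the best response to each opponent profile; mutual best responses are the pure NE.
Player 1 against b1: payoffs 1, 5, -1, -2 → best response a2.
Player 1 against b2: payoffs -5, 5, 2, 1 → best response a2.
Player 1 against b3: payoffs 3, -4, 1, 4 → best response a4.
Player 1 against b4: payoffs -1, -5, 5, 4 → best response a3.
Player 2 against a1: payoffs -5, -2, -4, -1 → best response b4.
Player 2 against a2: payoffs 4, 1, 0, -3 → best response b1.
Player 2 against a3: payoffs -2, 2, 1, 4 → best response b4.
Player 2 against a4: payoffs -3, -2, 2, -5 → best response b3.
Mutual best responses: (a2, b1); (a3, b4); (a4, b3).

(a2, b1), (a3, b4), (a4, b3)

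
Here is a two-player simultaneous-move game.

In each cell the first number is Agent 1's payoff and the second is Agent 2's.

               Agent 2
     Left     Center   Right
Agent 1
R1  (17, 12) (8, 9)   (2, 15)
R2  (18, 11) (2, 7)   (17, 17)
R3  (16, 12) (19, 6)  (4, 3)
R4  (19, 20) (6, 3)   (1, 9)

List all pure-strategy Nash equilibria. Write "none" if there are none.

Check each profile: it is a Nash equilibrium iff no player can strictly gain by switching unilaterally.
(R1, Left): Agent 1 can switch to R2 (17 → 18). Not NE.
(R1, Center): Agent 1 can switch to R3 (8 → 19). Not NE.
(R1, Right): Agent 1 can switch to R2 (2 → 17). Not NE.
(R2, Left): Agent 1 can switch to R4 (18 → 19). Not NE.
(R2, Center): Agent 1 can switch to R1 (2 → 8). Not NE.
(R2, Right): Agent 1 gets 17, best alternative 4; Agent 2 gets 17, best alternative 11. No profitable deviation — NE.
(R3, Left): Agent 1 can switch to R1 (16 → 17). Not NE.
(R3, Center): Agent 2 can switch to Left (6 → 12). Not NE.
(R3, Right): Agent 1 can switch to R2 (4 → 17). Not NE.
(R4, Left): Agent 1 gets 19, best alternative 18; Agent 2 gets 20, best alternative 9. No profitable deviation — NE.
(R4, Center): Agent 1 can switch to R1 (6 → 8). Not NE.
(R4, Right): Agent 1 can switch to R1 (1 → 2). Not NE.

(R2, Right); (R4, Left)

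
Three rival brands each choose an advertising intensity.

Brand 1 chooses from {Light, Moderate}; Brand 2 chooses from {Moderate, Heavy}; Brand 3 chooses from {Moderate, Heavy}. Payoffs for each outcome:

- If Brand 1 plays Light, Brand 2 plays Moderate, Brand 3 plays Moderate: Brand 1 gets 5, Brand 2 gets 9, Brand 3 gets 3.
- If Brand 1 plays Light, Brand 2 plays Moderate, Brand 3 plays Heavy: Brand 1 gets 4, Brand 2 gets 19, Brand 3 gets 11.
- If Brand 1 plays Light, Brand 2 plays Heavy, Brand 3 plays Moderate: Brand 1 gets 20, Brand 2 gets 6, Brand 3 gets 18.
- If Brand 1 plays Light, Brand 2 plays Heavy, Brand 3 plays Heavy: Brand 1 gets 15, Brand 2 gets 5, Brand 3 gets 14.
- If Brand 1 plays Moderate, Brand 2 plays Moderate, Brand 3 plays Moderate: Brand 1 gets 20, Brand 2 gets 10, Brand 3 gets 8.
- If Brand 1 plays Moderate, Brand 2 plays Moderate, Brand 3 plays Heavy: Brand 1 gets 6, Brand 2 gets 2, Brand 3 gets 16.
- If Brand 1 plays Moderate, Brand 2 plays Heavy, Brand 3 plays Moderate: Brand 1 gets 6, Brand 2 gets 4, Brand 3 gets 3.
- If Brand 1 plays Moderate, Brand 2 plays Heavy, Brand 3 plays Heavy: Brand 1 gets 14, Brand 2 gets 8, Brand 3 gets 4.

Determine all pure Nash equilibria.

Brand 1 against (Moderate, Moderate): payoffs 5, 20 → best response Moderate.
Brand 1 against (Moderate, Heavy): payoffs 4, 6 → best response Moderate.
Brand 1 against (Heavy, Moderate): payoffs 20, 6 → best response Light.
Brand 1 against (Heavy, Heavy): payoffs 15, 14 → best response Light.
Brand 2 against (Light, Moderate): payoffs 9, 6 → best response Moderate.
Brand 2 against (Light, Heavy): payoffs 19, 5 → best response Moderate.
Brand 2 against (Moderate, Moderate): payoffs 10, 4 → best response Moderate.
Brand 2 against (Moderate, Heavy): payoffs 2, 8 → best response Heavy.
Brand 3 against (Light, Moderate): payoffs 3, 11 → best response Heavy.
Brand 3 against (Light, Heavy): payoffs 18, 14 → best response Moderate.
Brand 3 against (Moderate, Moderate): payoffs 8, 16 → best response Heavy.
Brand 3 against (Moderate, Heavy): payoffs 3, 4 → best response Heavy.
No profile is a mutual best response for all players.

This game has no pure Nash equilibrium.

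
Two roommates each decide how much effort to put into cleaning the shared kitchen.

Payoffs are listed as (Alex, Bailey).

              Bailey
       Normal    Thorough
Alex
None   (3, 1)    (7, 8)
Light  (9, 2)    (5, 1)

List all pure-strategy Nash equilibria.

Alex against Normal: payoffs 3, 9 → best response Light.
Alex against Thorough: payoffs 7, 5 → best response None.
Bailey against None: payoffs 1, 8 → best response Thorough.
Bailey against Light: payoffs 2, 1 → best response Normal.
Mutual best responses: (None, Thorough); (Light, Normal).

Pure-strategy Nash equilibria: (None, Thorough) and (Light, Normal)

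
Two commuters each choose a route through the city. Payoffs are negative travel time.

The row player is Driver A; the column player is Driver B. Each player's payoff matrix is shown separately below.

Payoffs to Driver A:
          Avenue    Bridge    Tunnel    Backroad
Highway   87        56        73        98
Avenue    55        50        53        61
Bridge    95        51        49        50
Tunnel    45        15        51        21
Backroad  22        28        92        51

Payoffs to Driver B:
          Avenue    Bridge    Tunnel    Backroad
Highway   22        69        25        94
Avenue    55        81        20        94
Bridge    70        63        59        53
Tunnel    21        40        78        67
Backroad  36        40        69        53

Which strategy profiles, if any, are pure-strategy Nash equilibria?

Pure-strategy Nash equilibria: (Highway, Backroad); (Bridge, Avenue); (Backroad, Tunnel)

Driver A against Avenue: payoffs 87, 55, 95, 45, 22 → best response Bridge.
Driver A against Bridge: payoffs 56, 50, 51, 15, 28 → best response Highway.
Driver A against Tunnel: payoffs 73, 53, 49, 51, 92 → best response Backroad.
Driver A against Backroad: payoffs 98, 61, 50, 21, 51 → best response Highway.
Driver B against Highway: payoffs 22, 69, 25, 94 → best response Backroad.
Driver B against Avenue: payoffs 55, 81, 20, 94 → best response Backroad.
Driver B against Bridge: payoffs 70, 63, 59, 53 → best response Avenue.
Driver B against Tunnel: payoffs 21, 40, 78, 67 → best response Tunnel.
Driver B against Backroad: payoffs 36, 40, 69, 53 → best response Tunnel.
Mutual best responses: (Highway, Backroad); (Bridge, Avenue); (Backroad, Tunnel).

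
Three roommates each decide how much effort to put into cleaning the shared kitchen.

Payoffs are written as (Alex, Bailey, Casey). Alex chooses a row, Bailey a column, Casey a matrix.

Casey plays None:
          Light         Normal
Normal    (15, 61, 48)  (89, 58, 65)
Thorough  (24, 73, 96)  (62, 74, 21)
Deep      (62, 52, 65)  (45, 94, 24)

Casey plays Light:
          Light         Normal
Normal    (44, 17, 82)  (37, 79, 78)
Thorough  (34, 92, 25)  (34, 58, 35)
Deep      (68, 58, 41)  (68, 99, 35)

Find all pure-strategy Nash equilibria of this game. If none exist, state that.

The unique pure-strategy Nash equilibrium is (Deep, Normal, Light).

For each strategy profile, look for a profitable unilateral deviation.
(Normal, Light, None): Alex can switch to Thorough (15 → 24). Not NE.
(Normal, Light, Light): Alex can switch to Deep (44 → 68). Not NE.
(Normal, Normal, None): Bailey can switch to Light (58 → 61). Not NE.
(Normal, Normal, Light): Alex can switch to Deep (37 → 68). Not NE.
(Thorough, Light, None): Alex can switch to Deep (24 → 62). Not NE.
(Thorough, Light, Light): Alex can switch to Normal (34 → 44). Not NE.
(Deep, Normal, Light): Alex gets 68, best alternative 37; Bailey gets 99, best alternative 58; Casey gets 35, best alternative 24. No profitable deviation — NE.
(The remaining 5 profiles each have a profitable deviation by the same check.)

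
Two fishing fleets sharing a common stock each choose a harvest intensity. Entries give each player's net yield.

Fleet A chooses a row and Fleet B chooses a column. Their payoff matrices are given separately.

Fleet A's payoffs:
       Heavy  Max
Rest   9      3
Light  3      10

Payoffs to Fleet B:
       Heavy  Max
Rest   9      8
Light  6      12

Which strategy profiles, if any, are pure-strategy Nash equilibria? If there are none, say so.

The pure Nash equilibria are (Rest, Heavy) and (Light, Max).

Mark each player's best response to every combination of opponents' strategies; a profile where every player is best-responding is a pure Nash equilibrium.
Fleet A against Heavy: payoffs 9, 3 → best response Rest.
Fleet A against Max: payoffs 3, 10 → best response Light.
Fleet B against Rest: payoffs 9, 8 → best response Heavy.
Fleet B against Light: payoffs 6, 12 → best response Max.
Mutual best responses: (Rest, Heavy); (Light, Max).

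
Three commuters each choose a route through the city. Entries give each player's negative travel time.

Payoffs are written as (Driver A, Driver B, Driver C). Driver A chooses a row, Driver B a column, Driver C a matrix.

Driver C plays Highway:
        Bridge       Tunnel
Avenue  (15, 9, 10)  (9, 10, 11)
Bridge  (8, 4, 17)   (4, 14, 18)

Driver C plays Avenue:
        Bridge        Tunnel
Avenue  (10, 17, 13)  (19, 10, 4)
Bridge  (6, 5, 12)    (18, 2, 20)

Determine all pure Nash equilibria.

(Avenue, Bridge, Highway): Driver B can switch to Tunnel (9 → 10). Not NE.
(Avenue, Bridge, Avenue): Driver A gets 10, best alternative 6; Driver B gets 17, best alternative 10; Driver C gets 13, best alternative 10. No profitable deviation — NE.
(Avenue, Tunnel, Highway): Driver A gets 9, best alternative 4; Driver B gets 10, best alternative 9; Driver C gets 11, best alternative 4. No profitable deviation — NE.
(Avenue, Tunnel, Avenue): Driver B can switch to Bridge (10 → 17). Not NE.
(Bridge, Bridge, Highway): Driver A can switch to Avenue (8 → 15). Not NE.
(Bridge, Bridge, Avenue): Driver A can switch to Avenue (6 → 10). Not NE.
(Bridge, Tunnel, Highway): Driver A can switch to Avenue (4 → 9). Not NE.
(Bridge, Tunnel, Avenue): Driver A can switch to Avenue (18 → 19). Not NE.

The pure Nash equilibria are (Avenue, Bridge, Avenue), (Avenue, Tunnel, Highway).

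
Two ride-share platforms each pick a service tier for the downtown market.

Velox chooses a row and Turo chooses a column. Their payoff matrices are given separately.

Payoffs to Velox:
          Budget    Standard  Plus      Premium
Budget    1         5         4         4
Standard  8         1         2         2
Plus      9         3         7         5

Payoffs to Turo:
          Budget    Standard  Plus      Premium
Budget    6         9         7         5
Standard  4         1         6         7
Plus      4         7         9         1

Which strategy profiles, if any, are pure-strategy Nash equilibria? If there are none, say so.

For each player, find the best response to each opponent profile; mutual best responses are the pure NE.
Velox against Budget: payoffs 1, 8, 9 → best response Plus.
Velox against Standard: payoffs 5, 1, 3 → best response Budget.
Velox against Plus: payoffs 4, 2, 7 → best response Plus.
Velox against Premium: payoffs 4, 2, 5 → best response Plus.
Turo against Budget: payoffs 6, 9, 7, 5 → best response Standard.
Turo against Standard: payoffs 4, 1, 6, 7 → best response Premium.
Turo against Plus: payoffs 4, 7, 9, 1 → best response Plus.
Mutual best responses: (Budget, Standard); (Plus, Plus).

Pure-strategy Nash equilibria: (Budget, Standard), (Plus, Plus)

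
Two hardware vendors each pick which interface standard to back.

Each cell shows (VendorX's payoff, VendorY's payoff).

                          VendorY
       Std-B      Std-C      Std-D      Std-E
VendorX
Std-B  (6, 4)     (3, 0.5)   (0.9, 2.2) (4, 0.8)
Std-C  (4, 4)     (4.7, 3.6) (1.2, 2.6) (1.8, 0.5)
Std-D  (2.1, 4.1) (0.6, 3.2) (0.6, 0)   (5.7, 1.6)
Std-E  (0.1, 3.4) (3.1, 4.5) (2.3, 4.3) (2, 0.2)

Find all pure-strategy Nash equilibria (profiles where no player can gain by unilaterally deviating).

The unique pure-strategy Nash equilibrium is (Std-B, Std-B).

For each strategy profile, look for a profitable unilateral deviation.
(Std-B, Std-B): VendorX gets 6, best alternative 4; VendorY gets 4, best alternative 2.2. No profitable deviation — NE.
(Std-B, Std-C): VendorX can switch to Std-C (3 → 4.7). Not NE.
(Std-B, Std-D): VendorX can switch to Std-C (0.9 → 1.2). Not NE.
(Std-B, Std-E): VendorX can switch to Std-D (4 → 5.7). Not NE.
(Std-C, Std-B): VendorX can switch to Std-B (4 → 6). Not NE.
(Std-C, Std-C): VendorY can switch to Std-B (3.6 → 4). Not NE.
(Std-C, Std-D): VendorX can switch to Std-E (1.2 → 2.3). Not NE.
(Std-C, Std-E): VendorX can switch to Std-B (1.8 → 4). Not NE.
(Std-D, Std-B): VendorX can switch to Std-B (2.1 → 6). Not NE.
(The remaining 7 profiles each have a profitable deviation by the same check.)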